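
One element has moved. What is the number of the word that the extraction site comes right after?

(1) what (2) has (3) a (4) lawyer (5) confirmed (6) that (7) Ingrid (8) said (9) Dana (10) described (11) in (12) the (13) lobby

10

The displaced element is "what" (word 1).
It is linked across 2 clause boundaries (that → Ø).
It functions as the direct object of "described", so the gap sits immediately after word 10 ("described").
Base order: A lawyer has confirmed that Ingrid said Dana described what in the lobby.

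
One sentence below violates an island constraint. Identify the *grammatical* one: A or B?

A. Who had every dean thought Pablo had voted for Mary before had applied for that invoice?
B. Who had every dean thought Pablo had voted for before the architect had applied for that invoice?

B

In A, the wh-phrase is extracted from inside an adjunct island (introduced by "before"), which blocks movement.
In B, the extraction path crosses only that-complement boundaries, which are transparent.
So B is grammatical.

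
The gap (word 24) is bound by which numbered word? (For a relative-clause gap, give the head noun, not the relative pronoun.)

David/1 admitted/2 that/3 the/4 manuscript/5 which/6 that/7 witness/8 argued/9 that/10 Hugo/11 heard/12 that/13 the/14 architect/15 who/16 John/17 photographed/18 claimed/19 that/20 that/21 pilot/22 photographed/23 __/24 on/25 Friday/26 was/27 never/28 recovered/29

The gap at 24 is the object of "photographed", inside a relative clause.
The relative pronoun is "which" (word 6); it is bound by the head noun immediately before it.
Its filler is the head noun "manuscript", at word 5.

5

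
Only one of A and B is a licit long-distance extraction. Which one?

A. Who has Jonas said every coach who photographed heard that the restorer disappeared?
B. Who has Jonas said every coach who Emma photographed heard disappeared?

B

In A, the wh-phrase is extracted from inside a complex-NP island (relative clause) (introduced by "who"), which blocks movement.
In B, the extraction path crosses only that-complement boundaries, which are transparent.
So B is grammatical.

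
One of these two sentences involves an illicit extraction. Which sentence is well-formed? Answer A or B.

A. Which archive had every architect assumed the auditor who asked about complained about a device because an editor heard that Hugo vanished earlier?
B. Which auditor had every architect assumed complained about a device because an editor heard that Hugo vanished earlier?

In A, the wh-phrase is extracted from inside a complex-NP island (relative clause) (introduced by "who"), which blocks movement.
In B, the extraction path crosses only that-complement boundaries, which are transparent.
So B is grammatical.

B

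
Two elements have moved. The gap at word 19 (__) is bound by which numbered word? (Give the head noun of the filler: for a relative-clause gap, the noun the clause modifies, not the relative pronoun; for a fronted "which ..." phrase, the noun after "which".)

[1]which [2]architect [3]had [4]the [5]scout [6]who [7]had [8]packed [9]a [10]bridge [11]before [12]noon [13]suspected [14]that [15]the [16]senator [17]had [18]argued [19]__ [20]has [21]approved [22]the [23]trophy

The marked gap is the subject of "approved".
Its filler is the fronted wh-phrase "which architect", at word 2.
(The other dependency links word 5 to a gap after word 6.)

2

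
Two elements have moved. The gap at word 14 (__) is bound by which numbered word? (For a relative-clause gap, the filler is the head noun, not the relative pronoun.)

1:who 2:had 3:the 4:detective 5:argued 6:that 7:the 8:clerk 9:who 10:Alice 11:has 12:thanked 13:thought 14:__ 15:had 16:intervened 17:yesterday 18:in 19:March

The marked gap is the subject of "intervened".
Its filler is the fronted wh-phrase "who", at word 1.
(The other dependency links word 8 to a gap after word 12.)

1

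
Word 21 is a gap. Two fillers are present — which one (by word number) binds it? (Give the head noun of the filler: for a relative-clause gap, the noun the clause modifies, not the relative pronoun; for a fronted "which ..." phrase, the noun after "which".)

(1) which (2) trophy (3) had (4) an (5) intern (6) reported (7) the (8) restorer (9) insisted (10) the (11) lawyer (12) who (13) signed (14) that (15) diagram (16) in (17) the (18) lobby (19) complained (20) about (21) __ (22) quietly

2

The marked gap is the object of the preposition "about" of "complained".
Its filler is the fronted wh-phrase "which trophy", at word 2.
(The other dependency links word 11 to a gap after word 12.)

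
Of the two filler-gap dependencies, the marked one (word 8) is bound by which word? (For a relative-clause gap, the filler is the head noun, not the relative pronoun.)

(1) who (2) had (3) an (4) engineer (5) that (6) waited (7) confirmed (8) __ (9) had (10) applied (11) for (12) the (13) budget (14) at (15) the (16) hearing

1

The marked gap is the subject of "applied".
Its filler is the fronted wh-phrase "who", at word 1.
(The other dependency links word 4 to a gap after word 5.)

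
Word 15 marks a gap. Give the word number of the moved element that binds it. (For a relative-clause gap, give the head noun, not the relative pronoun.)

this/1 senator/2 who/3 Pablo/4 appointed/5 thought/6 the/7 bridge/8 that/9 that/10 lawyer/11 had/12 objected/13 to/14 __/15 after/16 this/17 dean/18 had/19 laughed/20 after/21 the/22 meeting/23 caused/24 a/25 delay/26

8

The gap at 15 is the prepositional object of "objected", inside a relative clause.
The relative pronoun is "that" (word 9); it is bound by the head noun immediately before it.
Its filler is the head noun "bridge", at word 8.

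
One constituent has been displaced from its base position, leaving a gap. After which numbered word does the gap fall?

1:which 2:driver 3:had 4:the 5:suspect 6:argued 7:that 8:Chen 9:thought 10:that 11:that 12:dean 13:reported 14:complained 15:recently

13

The displaced element is "which driver" (word 2).
It is linked across 3 clause boundaries (that → that → Ø).
It functions as the subject of "complained", so the gap sits immediately after word 13 ("reported").
Base order: The suspect had argued that Chen thought that that dean reported that which driver complained recently.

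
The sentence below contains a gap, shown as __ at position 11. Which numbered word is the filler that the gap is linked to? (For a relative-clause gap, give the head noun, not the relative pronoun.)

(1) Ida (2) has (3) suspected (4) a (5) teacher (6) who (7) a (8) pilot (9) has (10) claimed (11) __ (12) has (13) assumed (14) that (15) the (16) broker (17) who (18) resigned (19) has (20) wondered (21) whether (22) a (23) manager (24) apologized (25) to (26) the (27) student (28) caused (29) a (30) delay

The gap at 11 is the subject of "assumed", inside a relative clause.
The relative pronoun is "who" (word 6); it is bound by the head noun immediately before it.
Its filler is the head noun "teacher", at word 5.

5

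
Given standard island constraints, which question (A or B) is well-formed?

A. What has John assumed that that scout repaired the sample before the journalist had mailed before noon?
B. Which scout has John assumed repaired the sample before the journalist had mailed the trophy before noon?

In A, the wh-phrase is extracted from inside an adjunct island (introduced by "before"), which blocks movement.
In B, the extraction path crosses only that-complement boundaries, which are transparent.
So B is grammatical.

B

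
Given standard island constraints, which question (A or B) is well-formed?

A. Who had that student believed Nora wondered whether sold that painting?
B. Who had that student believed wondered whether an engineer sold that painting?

In A, the wh-phrase is extracted from inside a wh-island (introduced by "whether"), which blocks movement.
In B, the extraction path crosses only that-complement boundaries, which are transparent.
So B is grammatical.

B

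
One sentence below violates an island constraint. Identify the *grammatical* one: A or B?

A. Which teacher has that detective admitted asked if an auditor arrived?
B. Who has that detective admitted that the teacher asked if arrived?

A

In B, the wh-phrase is extracted from inside a wh-island (introduced by "if"), which blocks movement.
In A, the extraction path crosses only that-complement boundaries, which are transparent.
So A is grammatical.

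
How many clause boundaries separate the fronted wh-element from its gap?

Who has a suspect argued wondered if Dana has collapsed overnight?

"who" is extracted from the subject of "wondered".
Boundaries crossed, outermost first: [Ø] — 1 in total.

1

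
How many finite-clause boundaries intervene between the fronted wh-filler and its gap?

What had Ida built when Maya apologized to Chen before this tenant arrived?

0

"what" originates inside the matrix clause — no clause boundary is crossed.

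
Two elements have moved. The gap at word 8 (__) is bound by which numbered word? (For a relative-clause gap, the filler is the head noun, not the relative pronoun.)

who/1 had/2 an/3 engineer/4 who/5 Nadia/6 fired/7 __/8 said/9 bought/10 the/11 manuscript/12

The marked gap is inside the relative clause, the direct object of "fired".
Its filler is the head noun "engineer" (via "who"), at word 4.
(The other dependency links word 1 to a gap after word 9.)

4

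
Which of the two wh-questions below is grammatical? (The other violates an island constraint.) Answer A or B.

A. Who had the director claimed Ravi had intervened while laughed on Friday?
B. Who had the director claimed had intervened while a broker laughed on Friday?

In A, the wh-phrase is extracted from inside an adjunct island (introduced by "while"), which blocks movement.
In B, the extraction path crosses only that-complement boundaries, which are transparent.
So B is grammatical.

B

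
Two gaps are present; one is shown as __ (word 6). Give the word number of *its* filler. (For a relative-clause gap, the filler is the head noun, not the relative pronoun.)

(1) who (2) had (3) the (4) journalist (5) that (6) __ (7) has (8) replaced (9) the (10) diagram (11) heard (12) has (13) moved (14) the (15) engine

The marked gap is inside the relative clause, the subject of "replaced".
Its filler is the head noun "journalist" (via "that"), at word 4.
(The other dependency links word 1 to a gap after word 11.)

4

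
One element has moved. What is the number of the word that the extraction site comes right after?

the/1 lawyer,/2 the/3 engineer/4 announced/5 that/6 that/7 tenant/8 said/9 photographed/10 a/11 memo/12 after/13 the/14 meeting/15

9

The displaced element is "the lawyer" (word 2).
It is linked across 2 clause boundaries (that → Ø).
It functions as the subject of "photographed", so the gap sits immediately after word 9 ("said").
Base order: The engineer announced that that tenant said that the lawyer photographed a memo after the meeting.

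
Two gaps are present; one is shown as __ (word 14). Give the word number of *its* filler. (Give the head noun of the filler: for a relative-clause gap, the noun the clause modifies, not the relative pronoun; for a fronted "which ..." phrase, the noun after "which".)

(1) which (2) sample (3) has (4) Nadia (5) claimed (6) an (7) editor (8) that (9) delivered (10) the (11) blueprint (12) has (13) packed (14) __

2

The marked gap is the direct object of "packed".
Its filler is the fronted wh-phrase "which sample", at word 2.
(The other dependency links word 7 to a gap after word 8.)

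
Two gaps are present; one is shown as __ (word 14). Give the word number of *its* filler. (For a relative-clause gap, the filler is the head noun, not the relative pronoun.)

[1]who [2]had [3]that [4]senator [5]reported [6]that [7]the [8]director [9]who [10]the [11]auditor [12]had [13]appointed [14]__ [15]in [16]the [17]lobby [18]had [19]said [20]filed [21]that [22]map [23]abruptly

The marked gap is inside the relative clause, the direct object of "appointed".
Its filler is the head noun "director" (via "who"), at word 8.
(The other dependency links word 1 to a gap after word 19.)

8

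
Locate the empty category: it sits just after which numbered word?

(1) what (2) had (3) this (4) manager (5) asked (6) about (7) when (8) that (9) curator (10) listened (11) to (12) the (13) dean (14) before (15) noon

The displaced element is "what" (word 1).
It functions as the object of the preposition "about" of "asked", so the gap sits immediately after word 6 ("about").
Base order: This manager had asked about what when that curator listened to the dean before noon.

6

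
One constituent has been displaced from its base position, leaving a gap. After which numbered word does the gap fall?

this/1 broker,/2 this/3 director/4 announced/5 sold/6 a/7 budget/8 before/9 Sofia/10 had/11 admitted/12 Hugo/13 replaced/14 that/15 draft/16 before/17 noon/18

The displaced element is "this broker" (word 2).
It is linked across 1 clause boundary (Ø).
It functions as the subject of "sold", so the gap sits immediately after word 5 ("announced").
Base order: This director announced that this broker sold a budget before Sofia had admitted Hugo replaced that draft before noon.

5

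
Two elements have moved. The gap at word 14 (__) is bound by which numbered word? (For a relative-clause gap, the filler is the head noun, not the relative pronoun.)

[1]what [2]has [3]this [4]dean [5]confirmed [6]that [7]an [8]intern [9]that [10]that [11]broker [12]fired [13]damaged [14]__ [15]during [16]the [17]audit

The marked gap is the direct object of "damaged".
Its filler is the fronted wh-phrase "what", at word 1.
(The other dependency links word 8 to a gap after word 12.)

1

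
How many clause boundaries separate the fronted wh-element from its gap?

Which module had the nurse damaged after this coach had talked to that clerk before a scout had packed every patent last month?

"which module" originates inside the matrix clause — no clause boundary is crossed.

0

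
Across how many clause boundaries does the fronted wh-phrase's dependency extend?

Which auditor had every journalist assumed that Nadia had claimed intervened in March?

2

"which auditor" is extracted from the subject of "intervened".
Boundaries crossed, outermost first: [that], [Ø] — 2 in total.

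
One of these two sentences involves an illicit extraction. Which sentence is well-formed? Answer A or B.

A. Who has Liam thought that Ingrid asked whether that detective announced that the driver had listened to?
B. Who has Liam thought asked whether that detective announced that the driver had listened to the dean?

In A, the wh-phrase is extracted from inside a wh-island (introduced by "whether"), which blocks movement.
In B, the extraction path crosses only that-complement boundaries, which are transparent.
So B is grammatical.

B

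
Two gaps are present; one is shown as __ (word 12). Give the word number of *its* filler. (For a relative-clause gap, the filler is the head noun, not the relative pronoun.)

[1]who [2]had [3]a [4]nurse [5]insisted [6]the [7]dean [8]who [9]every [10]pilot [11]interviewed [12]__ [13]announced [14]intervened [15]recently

The marked gap is inside the relative clause, the direct object of "interviewed".
Its filler is the head noun "dean" (via "who"), at word 7.
(The other dependency links word 1 to a gap after word 13.)

7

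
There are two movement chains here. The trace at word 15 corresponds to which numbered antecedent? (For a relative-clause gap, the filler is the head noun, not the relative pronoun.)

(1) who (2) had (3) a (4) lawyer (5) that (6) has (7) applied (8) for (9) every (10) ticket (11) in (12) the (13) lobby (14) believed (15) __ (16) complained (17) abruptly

The marked gap is the subject of "complained".
Its filler is the fronted wh-phrase "who", at word 1.
(The other dependency links word 4 to a gap after word 5.)

1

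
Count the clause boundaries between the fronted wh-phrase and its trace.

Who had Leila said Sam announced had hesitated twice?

2

"who" is extracted from the subject of "hesitated".
Boundaries crossed, outermost first: [Ø], [Ø] — 2 in total.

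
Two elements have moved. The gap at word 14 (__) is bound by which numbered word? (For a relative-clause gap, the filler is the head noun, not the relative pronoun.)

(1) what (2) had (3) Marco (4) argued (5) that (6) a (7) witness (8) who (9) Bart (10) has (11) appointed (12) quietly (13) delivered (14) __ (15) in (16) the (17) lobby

The marked gap is the direct object of "delivered".
Its filler is the fronted wh-phrase "what", at word 1.
(The other dependency links word 7 to a gap after word 11.)

1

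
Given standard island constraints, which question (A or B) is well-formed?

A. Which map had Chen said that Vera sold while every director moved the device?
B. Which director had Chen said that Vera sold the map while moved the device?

A

In B, the wh-phrase is extracted from inside an adjunct island (introduced by "while"), which blocks movement.
In A, the extraction path crosses only that-complement boundaries, which are transparent.
So A is grammatical.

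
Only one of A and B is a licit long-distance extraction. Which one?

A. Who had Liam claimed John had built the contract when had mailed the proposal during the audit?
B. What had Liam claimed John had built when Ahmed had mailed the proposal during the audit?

B

In A, the wh-phrase is extracted from inside an adjunct island (introduced by "when"), which blocks movement.
In B, the extraction path crosses only that-complement boundaries, which are transparent.
So B is grammatical.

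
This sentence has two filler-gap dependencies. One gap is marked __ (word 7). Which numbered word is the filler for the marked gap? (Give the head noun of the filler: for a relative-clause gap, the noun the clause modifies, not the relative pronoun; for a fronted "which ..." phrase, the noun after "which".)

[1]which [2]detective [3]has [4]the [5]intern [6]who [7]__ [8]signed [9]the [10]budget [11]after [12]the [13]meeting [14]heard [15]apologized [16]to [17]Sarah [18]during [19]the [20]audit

The marked gap is inside the relative clause, the subject of "signed".
Its filler is the head noun "intern" (via "who"), at word 5.
(The other dependency links word 2 to a gap after word 14.)

5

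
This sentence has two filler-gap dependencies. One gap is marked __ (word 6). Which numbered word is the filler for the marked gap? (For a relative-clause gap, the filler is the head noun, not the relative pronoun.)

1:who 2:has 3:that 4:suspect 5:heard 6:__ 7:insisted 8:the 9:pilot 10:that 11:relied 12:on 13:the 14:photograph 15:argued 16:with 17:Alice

The marked gap is the subject of "insisted".
Its filler is the fronted wh-phrase "who", at word 1.
(The other dependency links word 9 to a gap after word 10.)

1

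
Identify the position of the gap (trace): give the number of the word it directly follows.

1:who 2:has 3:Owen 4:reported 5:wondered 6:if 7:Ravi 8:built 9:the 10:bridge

The displaced element is "who" (word 1).
It is linked across 1 clause boundary (Ø).
It functions as the subject of "wondered", so the gap sits immediately after word 4 ("reported").
Base order: Owen has reported that who wondered if Ravi built the bridge.

4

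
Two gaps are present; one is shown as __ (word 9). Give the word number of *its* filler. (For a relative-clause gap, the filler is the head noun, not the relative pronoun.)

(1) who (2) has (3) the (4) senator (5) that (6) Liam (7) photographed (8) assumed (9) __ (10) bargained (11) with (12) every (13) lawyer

The marked gap is the subject of "bargained".
Its filler is the fronted wh-phrase "who", at word 1.
(The other dependency links word 4 to a gap after word 7.)

1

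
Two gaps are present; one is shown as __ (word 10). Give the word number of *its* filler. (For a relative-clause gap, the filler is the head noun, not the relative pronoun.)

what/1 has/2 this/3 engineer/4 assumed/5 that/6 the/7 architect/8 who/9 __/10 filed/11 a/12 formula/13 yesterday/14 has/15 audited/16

8

The marked gap is inside the relative clause, the subject of "filed".
Its filler is the head noun "architect" (via "who"), at word 8.
(The other dependency links word 1 to a gap after word 16.)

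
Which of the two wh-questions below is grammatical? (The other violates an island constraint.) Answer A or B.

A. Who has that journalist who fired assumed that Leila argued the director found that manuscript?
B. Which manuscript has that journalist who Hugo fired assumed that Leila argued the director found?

In A, the wh-phrase is extracted from inside a complex-NP island (relative clause) (introduced by "who"), which blocks movement.
In B, the extraction path crosses only that-complement boundaries, which are transparent.
So B is grammatical.

B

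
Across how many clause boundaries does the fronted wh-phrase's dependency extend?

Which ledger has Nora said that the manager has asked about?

"which ledger" is extracted from the PP object of "asked".
Boundaries crossed, outermost first: [that] — 1 in total.

1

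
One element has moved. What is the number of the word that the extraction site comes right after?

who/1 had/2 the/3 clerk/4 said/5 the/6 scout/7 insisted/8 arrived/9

The displaced element is "who" (word 1).
It is linked across 2 clause boundaries (Ø → Ø).
It functions as the subject of "arrived", so the gap sits immediately after word 8 ("insisted").
Base order: The clerk had said the scout insisted that who arrived.

8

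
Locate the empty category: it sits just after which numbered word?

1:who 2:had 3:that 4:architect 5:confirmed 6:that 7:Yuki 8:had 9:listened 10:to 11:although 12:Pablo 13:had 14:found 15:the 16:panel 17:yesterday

The displaced element is "who" (word 1).
It is linked across 1 clause boundary (that).
It functions as the object of the preposition "to" of "listened", so the gap sits immediately after word 10 ("to").
Base order: That architect had confirmed that Yuki had listened to who although Pablo had found the panel yesterday.

10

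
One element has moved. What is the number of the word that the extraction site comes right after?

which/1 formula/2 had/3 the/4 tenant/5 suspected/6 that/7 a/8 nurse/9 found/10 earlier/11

The displaced element is "which formula" (word 2).
It is linked across 1 clause boundary (that).
It functions as the direct object of "found", so the gap sits immediately after word 10 ("found").
Base order: The tenant had suspected that a nurse found which formula earlier.

10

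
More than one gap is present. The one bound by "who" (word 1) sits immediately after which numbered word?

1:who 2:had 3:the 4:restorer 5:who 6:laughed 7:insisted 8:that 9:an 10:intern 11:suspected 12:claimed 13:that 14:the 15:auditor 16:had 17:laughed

11

The displaced element is "who" (word 1).
It is linked across 2 clause boundaries (that → Ø).
It functions as the subject of "claimed", so the gap sits immediately after word 11 ("suspected").
Base order: The restorer who laughed had insisted that an intern suspected that who claimed that the auditor had laughed.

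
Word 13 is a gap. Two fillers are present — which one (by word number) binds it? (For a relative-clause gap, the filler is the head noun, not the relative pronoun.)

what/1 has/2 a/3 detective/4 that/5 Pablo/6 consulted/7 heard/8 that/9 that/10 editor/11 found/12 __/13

The marked gap is the direct object of "found".
Its filler is the fronted wh-phrase "what", at word 1.
(The other dependency links word 4 to a gap after word 7.)

1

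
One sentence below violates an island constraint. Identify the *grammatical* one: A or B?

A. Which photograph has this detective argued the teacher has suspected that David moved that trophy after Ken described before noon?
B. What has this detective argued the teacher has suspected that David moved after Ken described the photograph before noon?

B

In A, the wh-phrase is extracted from inside an adjunct island (introduced by "after"), which blocks movement.
In B, the extraction path crosses only that-complement boundaries, which are transparent.
So B is grammatical.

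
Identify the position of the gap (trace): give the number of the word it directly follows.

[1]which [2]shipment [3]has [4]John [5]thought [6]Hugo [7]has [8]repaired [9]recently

8

The displaced element is "which shipment" (word 2).
It is linked across 1 clause boundary (Ø).
It functions as the direct object of "repaired", so the gap sits immediately after word 8 ("repaired").
Base order: John has thought Hugo has repaired which shipment recently.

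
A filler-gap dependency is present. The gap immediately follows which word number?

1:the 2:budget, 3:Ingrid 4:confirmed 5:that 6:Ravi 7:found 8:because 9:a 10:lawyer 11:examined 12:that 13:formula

The displaced element is "the budget" (word 2).
It is linked across 1 clause boundary (that).
It functions as the direct object of "found", so the gap sits immediately after word 7 ("found").
Base order: Ingrid confirmed that Ravi found the budget because a lawyer examined that formula.

7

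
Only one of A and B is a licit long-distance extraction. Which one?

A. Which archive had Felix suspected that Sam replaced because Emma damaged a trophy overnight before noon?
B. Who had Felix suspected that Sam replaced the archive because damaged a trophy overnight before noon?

A

In B, the wh-phrase is extracted from inside an adjunct island (introduced by "because"), which blocks movement.
In A, the extraction path crosses only that-complement boundaries, which are transparent.
So A is grammatical.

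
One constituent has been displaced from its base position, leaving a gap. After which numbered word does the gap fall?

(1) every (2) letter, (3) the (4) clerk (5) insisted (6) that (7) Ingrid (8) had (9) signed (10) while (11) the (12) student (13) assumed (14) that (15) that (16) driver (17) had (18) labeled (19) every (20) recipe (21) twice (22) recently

The displaced element is "every letter" (word 2).
It is linked across 1 clause boundary (that).
It functions as the direct object of "signed", so the gap sits immediately after word 9 ("signed").
Base order: The clerk insisted that Ingrid had signed every letter while the student assumed that that driver had labeled every recipe twice recently.

9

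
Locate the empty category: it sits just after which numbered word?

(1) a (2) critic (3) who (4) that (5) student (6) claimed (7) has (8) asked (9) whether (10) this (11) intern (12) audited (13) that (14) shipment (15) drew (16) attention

6

The displaced element is "a critic" (word 2).
It is linked across 1 clause boundary (Ø).
It functions as the subject of "asked", so the gap sits immediately after word 6 ("claimed").
Base order: That student claimed that a critic has asked whether this intern audited that shipment.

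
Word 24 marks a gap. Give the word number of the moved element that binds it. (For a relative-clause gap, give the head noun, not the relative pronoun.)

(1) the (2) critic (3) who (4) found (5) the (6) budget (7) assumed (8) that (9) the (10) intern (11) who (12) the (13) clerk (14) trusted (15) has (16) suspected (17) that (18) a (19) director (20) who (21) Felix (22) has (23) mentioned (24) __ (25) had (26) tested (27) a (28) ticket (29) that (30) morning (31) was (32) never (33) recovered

The gap at 24 is the subject of "tested", inside a relative clause.
The relative pronoun is "who" (word 20); it is bound by the head noun immediately before it.
Its filler is the head noun "director", at word 19.

19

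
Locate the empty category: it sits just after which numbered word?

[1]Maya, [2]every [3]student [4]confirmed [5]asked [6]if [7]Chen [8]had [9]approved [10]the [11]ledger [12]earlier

4

The displaced element is "Maya" (word 1).
It is linked across 1 clause boundary (Ø).
It functions as the subject of "asked", so the gap sits immediately after word 4 ("confirmed").
Base order: Every student confirmed that Maya asked if Chen had approved the ledger earlier.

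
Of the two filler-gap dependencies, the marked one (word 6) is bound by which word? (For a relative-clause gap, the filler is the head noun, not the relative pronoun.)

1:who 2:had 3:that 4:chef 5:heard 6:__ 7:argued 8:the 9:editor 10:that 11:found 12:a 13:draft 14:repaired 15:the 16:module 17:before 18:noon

The marked gap is the subject of "argued".
Its filler is the fronted wh-phrase "who", at word 1.
(The other dependency links word 9 to a gap after word 10.)

1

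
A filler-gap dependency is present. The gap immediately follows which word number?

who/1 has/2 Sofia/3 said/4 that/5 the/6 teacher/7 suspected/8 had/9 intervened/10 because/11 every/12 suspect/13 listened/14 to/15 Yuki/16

The displaced element is "who" (word 1).
It is linked across 2 clause boundaries (that → Ø).
It functions as the subject of "intervened", so the gap sits immediately after word 8 ("suspected").
Base order: Sofia has said that the teacher suspected that who had intervened because every suspect listened to Yuki.

8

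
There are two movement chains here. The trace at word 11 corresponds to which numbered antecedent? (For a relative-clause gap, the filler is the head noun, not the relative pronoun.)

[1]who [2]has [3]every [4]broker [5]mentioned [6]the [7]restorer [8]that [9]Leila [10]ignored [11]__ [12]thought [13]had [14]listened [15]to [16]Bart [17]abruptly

The marked gap is inside the relative clause, the direct object of "ignored".
Its filler is the head noun "restorer" (via "that"), at word 7.
(The other dependency links word 1 to a gap after word 12.)

7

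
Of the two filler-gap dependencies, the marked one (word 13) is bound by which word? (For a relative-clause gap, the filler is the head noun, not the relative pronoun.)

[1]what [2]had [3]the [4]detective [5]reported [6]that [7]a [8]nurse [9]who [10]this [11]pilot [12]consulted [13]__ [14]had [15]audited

The marked gap is inside the relative clause, the direct object of "consulted".
Its filler is the head noun "nurse" (via "who"), at word 8.
(The other dependency links word 1 to a gap after word 15.)

8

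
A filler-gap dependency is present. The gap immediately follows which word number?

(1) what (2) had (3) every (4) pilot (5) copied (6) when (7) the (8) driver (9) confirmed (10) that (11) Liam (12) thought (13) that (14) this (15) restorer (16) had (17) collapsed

5

The displaced element is "what" (word 1).
It functions as the direct object of "copied", so the gap sits immediately after word 5 ("copied").
Base order: Every pilot had copied what when the driver confirmed that Liam thought that this restorer had collapsed.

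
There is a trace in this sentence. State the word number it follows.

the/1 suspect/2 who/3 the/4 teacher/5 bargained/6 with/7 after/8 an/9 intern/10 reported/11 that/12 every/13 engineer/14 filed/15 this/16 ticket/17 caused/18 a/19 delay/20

The displaced element is "the suspect" (word 2).
It functions as the object of the preposition "with" of "bargained", so the gap sits immediately after word 7 ("with").
Base order: The teacher bargained with the suspect after an intern reported that every engineer filed this ticket.

7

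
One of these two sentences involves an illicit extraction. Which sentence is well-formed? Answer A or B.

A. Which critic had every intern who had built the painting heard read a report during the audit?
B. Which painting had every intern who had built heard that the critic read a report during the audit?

A

In B, the wh-phrase is extracted from inside a complex-NP island (relative clause) (introduced by "who"), which blocks movement.
In A, the extraction path crosses only that-complement boundaries, which are transparent.
So A is grammatical.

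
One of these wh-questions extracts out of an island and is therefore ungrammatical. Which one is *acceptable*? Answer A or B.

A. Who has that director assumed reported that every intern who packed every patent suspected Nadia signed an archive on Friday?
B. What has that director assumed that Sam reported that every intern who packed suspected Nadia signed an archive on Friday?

A

In B, the wh-phrase is extracted from inside a complex-NP island (relative clause) (introduced by "who"), which blocks movement.
In A, the extraction path crosses only that-complement boundaries, which are transparent.
So A is grammatical.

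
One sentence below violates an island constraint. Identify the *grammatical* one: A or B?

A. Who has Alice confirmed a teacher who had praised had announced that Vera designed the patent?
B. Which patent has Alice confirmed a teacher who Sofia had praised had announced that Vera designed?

In A, the wh-phrase is extracted from inside a complex-NP island (relative clause) (introduced by "who"), which blocks movement.
In B, the extraction path crosses only that-complement boundaries, which are transparent.
So B is grammatical.

B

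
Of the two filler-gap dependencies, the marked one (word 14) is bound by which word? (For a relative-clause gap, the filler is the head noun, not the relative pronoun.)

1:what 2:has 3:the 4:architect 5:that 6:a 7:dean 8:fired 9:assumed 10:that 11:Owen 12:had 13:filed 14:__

1

The marked gap is the direct object of "filed".
Its filler is the fronted wh-phrase "what", at word 1.
(The other dependency links word 4 to a gap after word 8.)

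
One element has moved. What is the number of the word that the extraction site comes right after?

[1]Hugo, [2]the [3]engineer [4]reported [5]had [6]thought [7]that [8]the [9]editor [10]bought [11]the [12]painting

The displaced element is "Hugo" (word 1).
It is linked across 1 clause boundary (Ø).
It functions as the subject of "thought", so the gap sits immediately after word 4 ("reported").
Base order: The engineer reported that Hugo had thought that the editor bought the painting.

4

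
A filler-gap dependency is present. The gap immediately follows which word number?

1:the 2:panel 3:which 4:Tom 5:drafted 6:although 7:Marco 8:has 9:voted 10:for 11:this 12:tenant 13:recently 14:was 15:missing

The displaced element is "the panel" (word 2).
It functions as the direct object of "drafted", so the gap sits immediately after word 5 ("drafted").
Base order: Tom drafted the panel although Marco has voted for this tenant recently.

5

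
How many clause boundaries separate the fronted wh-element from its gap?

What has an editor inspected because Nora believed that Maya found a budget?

"what" originates inside the matrix clause — no clause boundary is crossed.

0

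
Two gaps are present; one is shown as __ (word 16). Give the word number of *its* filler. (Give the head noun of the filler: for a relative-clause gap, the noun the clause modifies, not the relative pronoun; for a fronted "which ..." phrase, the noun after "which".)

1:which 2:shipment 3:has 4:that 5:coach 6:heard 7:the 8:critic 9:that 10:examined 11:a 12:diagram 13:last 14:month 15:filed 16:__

The marked gap is the direct object of "filed".
Its filler is the fronted wh-phrase "which shipment", at word 2.
(The other dependency links word 8 to a gap after word 9.)

2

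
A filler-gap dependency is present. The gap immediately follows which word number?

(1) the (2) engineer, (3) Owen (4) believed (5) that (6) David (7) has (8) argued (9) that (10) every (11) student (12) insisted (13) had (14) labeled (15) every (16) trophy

12

The displaced element is "the engineer" (word 2).
It is linked across 3 clause boundaries (that → that → Ø).
It functions as the subject of "labeled", so the gap sits immediately after word 12 ("insisted").
Base order: Owen believed that David has argued that every student insisted that the engineer had labeled every trophy.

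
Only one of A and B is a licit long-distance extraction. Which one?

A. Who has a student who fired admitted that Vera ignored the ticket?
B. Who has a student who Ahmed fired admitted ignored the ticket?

In A, the wh-phrase is extracted from inside a complex-NP island (relative clause) (introduced by "who"), which blocks movement.
In B, the extraction path crosses only that-complement boundaries, which are transparent.
So B is grammatical.

B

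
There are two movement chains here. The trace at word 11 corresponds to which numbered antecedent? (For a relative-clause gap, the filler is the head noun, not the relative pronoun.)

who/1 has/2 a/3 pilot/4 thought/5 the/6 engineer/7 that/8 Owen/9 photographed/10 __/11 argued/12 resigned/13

The marked gap is inside the relative clause, the direct object of "photographed".
Its filler is the head noun "engineer" (via "that"), at word 7.
(The other dependency links word 1 to a gap after word 12.)

7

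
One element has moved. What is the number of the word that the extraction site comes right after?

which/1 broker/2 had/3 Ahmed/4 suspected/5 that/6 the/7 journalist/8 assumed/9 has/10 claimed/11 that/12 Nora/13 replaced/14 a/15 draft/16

9

The displaced element is "which broker" (word 2).
It is linked across 2 clause boundaries (that → Ø).
It functions as the subject of "claimed", so the gap sits immediately after word 9 ("assumed").
Base order: Ahmed had suspected that the journalist assumed that which broker has claimed that Nora replaced a draft.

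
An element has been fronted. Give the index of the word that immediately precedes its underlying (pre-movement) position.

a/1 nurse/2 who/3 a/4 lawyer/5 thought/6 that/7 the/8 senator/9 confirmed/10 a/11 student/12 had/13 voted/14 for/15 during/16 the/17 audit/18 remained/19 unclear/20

The displaced element is "a nurse" (word 2).
It is linked across 2 clause boundaries (that → Ø).
It functions as the object of the preposition "for" of "voted", so the gap sits immediately after word 15 ("for").
Base order: A lawyer thought that the senator confirmed a student had voted for a nurse during the audit.

15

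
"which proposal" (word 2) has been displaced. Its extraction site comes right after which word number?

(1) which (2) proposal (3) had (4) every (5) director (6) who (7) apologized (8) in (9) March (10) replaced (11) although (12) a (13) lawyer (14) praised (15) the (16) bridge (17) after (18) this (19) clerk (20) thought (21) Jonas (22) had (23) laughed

The displaced element is "which proposal" (word 2).
It functions as the direct object of "replaced", so the gap sits immediately after word 10 ("replaced").
Base order: Every director who apologized in March had replaced which proposal although a lawyer praised the bridge after this clerk thought Jonas had laughed.

10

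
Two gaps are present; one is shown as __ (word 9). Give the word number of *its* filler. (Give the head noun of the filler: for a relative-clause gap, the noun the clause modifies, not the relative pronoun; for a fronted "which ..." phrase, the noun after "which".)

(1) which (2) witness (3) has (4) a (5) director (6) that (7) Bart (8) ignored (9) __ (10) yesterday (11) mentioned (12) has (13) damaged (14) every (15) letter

The marked gap is inside the relative clause, the direct object of "ignored".
Its filler is the head noun "director" (via "that"), at word 5.
(The other dependency links word 2 to a gap after word 11.)

5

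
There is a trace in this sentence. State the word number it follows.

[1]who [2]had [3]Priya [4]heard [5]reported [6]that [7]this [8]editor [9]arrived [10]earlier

4

The displaced element is "who" (word 1).
It is linked across 1 clause boundary (Ø).
It functions as the subject of "reported", so the gap sits immediately after word 4 ("heard").
Base order: Priya had heard who reported that this editor arrived earlier.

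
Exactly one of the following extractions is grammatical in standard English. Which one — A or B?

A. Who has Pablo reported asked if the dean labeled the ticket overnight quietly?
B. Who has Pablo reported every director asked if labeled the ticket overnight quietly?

In B, the wh-phrase is extracted from inside a wh-island (introduced by "if"), which blocks movement.
In A, the extraction path crosses only that-complement boundaries, which are transparent.
So A is grammatical.

A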